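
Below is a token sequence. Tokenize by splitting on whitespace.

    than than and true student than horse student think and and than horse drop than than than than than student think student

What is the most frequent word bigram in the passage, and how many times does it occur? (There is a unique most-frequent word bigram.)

"than than", 5 times

Bigram frequencies (highest first):
  than than: 5
  than horse: 2
  student think: 2
  than and: 1
  and true: 1
  true student: 1
  … (9 more, each ≤ 1)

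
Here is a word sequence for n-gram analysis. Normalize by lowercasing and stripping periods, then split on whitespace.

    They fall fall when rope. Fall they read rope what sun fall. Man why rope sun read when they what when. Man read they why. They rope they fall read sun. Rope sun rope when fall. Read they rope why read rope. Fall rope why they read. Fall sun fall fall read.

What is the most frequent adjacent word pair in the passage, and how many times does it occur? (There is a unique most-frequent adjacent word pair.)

"fall read", 3 times

Bigram frequencies (highest first):
  fall read: 3
  they fall: 2
  fall fall: 2
  rope fall: 2
  they read: 2
  read rope: 2
  … (31 more, each ≤ 2)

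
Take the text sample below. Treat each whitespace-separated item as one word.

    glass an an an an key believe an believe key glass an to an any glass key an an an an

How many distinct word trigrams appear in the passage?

16

21 tokens → 19 trigram windows in total.
Repeated trigrams (each contributes count−1 duplicates):
  an an an: 4
3 duplicate windows → 19 − 3 = 16 distinct.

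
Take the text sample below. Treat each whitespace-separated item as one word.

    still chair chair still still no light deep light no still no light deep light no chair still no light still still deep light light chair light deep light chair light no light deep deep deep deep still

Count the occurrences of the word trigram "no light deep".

3

Scanning the 36 overlapping trigram windows for "no light deep":
  position 6–8: no light deep
  position 12–14: no light deep
  position 32–34: no light deep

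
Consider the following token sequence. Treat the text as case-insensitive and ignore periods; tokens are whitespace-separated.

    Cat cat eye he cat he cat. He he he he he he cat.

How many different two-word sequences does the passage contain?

14 tokens → 13 bigram windows in total.
Repeated bigrams (each contributes count−1 duplicates):
  he he: 5
  he cat: 3
  cat he: 2
7 duplicate windows → 13 − 7 = 6 distinct.

6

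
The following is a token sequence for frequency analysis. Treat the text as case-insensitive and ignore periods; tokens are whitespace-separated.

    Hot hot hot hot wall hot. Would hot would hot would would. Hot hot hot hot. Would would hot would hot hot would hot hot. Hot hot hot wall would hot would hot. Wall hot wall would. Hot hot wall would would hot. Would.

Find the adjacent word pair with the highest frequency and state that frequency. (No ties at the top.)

"hot hot", 12 times

Bigram frequencies (highest first):
  hot hot: 12
  would hot: 10
  hot would: 8
  hot wall: 5
  would would: 3
  wall would: 3
  … (1 more, each ≤ 2)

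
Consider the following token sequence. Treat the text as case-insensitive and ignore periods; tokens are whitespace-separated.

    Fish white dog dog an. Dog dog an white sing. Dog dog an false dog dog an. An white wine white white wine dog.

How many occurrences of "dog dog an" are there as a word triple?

4

Scanning the 22 overlapping trigram windows for "dog dog an":
  position 3–5: dog dog an
  position 6–8: dog dog an
  position 11–13: dog dog an
  position 15–17: dog dog an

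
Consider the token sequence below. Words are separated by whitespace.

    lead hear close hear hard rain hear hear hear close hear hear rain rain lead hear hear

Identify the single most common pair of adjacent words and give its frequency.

Bigram frequencies (highest first):
  hear hear: 4
  lead hear: 2
  hear close: 2
  close hear: 2
  hear hard: 1
  hard rain: 1
  … (4 more, each ≤ 1)

"hear hear", 4 times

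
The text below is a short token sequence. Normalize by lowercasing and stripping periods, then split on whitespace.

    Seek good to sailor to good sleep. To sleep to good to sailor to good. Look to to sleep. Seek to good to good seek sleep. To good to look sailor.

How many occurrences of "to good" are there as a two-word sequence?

6

Scanning the 30 overlapping bigram windows for "to good":
  position 5–6: to good
  position 10–11: to good
  position 14–15: to good
  position 21–22: to good
  position 23–24: to good
  position 27–28: to good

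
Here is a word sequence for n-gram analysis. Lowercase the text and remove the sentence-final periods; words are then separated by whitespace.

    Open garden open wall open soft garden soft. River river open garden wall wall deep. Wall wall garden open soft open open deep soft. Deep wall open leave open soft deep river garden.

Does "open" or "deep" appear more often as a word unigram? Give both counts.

"open" (9 vs 4)

"open": 9 occurrences
"deep": 4 occurrences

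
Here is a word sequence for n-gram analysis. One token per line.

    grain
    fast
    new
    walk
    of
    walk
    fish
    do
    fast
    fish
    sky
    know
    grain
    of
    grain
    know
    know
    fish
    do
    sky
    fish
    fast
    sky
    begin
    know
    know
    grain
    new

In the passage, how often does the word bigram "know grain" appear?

2

Scanning the 27 overlapping bigram windows for "know grain":
  position 12–13: know grain
  position 26–27: know grain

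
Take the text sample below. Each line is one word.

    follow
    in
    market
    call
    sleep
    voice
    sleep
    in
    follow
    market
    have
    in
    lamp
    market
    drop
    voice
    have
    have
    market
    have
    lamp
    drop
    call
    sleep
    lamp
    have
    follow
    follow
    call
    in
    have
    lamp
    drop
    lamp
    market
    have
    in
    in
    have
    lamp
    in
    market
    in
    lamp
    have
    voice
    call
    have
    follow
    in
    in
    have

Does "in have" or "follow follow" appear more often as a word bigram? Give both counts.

"in have": 3 occurrences
"follow follow": 1 occurrence

"in have" (3 vs 1)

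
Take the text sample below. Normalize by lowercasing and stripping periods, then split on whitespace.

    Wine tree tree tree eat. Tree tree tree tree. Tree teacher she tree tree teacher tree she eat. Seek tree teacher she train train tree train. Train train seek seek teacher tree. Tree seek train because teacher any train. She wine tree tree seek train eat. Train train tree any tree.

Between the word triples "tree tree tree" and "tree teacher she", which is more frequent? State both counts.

"tree tree tree": 4 occurrences
"tree teacher she": 2 occurrences

"tree tree tree" (4 vs 2)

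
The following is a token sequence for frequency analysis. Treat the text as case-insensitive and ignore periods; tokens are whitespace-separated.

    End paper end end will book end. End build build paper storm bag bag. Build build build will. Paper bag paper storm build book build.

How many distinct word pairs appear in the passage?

20

25 tokens → 24 bigram windows in total.
Repeated bigrams (each contributes count−1 duplicates):
  build build: 3
  end end: 2
  paper storm: 2
4 duplicate windows → 24 − 4 = 20 distinct.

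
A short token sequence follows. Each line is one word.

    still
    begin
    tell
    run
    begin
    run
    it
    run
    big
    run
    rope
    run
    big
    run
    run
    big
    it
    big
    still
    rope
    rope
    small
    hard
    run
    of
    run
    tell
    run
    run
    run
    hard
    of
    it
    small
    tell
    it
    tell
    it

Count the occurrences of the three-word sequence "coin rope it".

Scanning the 36 overlapping trigram windows for "coin rope it":
  (none found)

0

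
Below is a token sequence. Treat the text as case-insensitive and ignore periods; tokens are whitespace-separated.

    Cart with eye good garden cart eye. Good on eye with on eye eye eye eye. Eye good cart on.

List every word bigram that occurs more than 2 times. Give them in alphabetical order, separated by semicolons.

Bigram counts meeting the condition (more than 2 times):
  eye eye: 4
  eye good: 3

eye eye; eye good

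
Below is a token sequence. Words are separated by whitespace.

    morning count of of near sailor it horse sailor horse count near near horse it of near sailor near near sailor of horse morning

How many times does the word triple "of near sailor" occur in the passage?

Scanning the 22 overlapping trigram windows for "of near sailor":
  position 4–6: of near sailor
  position 16–18: of near sailor

2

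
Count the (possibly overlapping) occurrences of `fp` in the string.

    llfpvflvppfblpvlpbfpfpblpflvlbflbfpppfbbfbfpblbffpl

Sliding a length-2 window over the 51 characters (50 positions):
  position 3–4: fp
  position 19–20: fp
  position 21–22: fp
  position 34–35: fp
  position 43–44: fp
  position 49–50: fp

6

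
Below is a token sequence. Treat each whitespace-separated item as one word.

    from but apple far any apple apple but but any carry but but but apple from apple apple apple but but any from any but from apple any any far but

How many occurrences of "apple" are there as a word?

Scanning the 31 tokens for "apple":
  position 3: apple
  position 6: apple
  position 7: apple
  position 15: apple
  position 17: apple
  position 18: apple
  position 19: apple
  position 27: apple

8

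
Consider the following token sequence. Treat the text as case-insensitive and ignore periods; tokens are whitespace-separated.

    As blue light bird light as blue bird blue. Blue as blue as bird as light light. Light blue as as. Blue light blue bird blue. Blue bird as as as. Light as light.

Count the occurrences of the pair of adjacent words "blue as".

Scanning the 33 overlapping bigram windows for "blue as":
  position 10–11: blue as
  position 12–13: blue as
  position 19–20: blue as

3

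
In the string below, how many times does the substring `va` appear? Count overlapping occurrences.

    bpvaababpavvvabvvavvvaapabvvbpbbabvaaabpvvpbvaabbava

Sliding a length-2 window over the 52 characters (51 positions):
  position 3–4: va
  position 13–14: va
  position 17–18: va
  position 21–22: va
  position 35–36: va
  position 45–46: va
  position 51–52: va

7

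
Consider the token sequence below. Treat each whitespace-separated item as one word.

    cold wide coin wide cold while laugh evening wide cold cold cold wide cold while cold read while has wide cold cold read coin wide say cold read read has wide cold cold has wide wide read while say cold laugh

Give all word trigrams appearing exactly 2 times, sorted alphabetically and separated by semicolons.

has wide cold; wide cold while

Trigram counts meeting the condition (exactly 2 times):
  has wide cold: 2
  wide cold while: 2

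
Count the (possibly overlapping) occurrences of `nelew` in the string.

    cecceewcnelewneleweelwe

Sliding a length-5 window over the 23 characters (19 positions):
  position 9–13: nelew
  position 14–18: nelew

2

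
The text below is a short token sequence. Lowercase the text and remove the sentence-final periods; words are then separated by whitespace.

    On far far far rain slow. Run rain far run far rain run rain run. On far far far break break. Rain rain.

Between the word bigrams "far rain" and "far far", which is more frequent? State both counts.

"far rain": 2 occurrences
"far far": 4 occurrences

"far far" (4 vs 2)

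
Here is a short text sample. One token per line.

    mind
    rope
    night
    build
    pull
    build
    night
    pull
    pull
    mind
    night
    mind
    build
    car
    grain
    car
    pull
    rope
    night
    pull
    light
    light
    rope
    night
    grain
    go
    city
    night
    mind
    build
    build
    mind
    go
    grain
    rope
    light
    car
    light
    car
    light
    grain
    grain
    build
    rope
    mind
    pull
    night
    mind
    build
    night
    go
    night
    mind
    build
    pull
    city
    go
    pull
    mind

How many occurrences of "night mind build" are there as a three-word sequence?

Scanning the 57 overlapping trigram windows for "night mind build":
  position 11–13: night mind build
  position 28–30: night mind build
  position 47–49: night mind build
  position 52–54: night mind build

4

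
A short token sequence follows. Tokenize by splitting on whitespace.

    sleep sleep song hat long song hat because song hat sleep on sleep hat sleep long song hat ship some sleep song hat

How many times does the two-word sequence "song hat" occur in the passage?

Scanning the 22 overlapping bigram windows for "song hat":
  position 3–4: song hat
  position 6–7: song hat
  position 9–10: song hat
  position 17–18: song hat
  position 22–23: song hat

5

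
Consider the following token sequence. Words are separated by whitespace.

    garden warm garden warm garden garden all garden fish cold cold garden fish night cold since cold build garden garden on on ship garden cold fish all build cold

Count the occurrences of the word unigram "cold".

6

Scanning the 29 tokens for "cold":
  position 10: cold
  position 11: cold
  position 15: cold
  position 17: cold
  position 25: cold
  position 29: cold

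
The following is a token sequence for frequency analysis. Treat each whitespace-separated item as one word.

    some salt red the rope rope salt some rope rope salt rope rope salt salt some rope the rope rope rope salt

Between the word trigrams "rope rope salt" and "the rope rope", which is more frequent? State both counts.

"rope rope salt" (4 vs 2)

"rope rope salt": 4 occurrences
"the rope rope": 2 occurrences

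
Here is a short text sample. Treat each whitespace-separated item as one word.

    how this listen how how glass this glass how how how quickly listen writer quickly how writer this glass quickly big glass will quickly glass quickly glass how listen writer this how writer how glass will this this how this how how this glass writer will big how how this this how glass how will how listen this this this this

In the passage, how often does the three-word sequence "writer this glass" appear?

1

Scanning the 59 overlapping trigram windows for "writer this glass":
  position 17–19: writer this glass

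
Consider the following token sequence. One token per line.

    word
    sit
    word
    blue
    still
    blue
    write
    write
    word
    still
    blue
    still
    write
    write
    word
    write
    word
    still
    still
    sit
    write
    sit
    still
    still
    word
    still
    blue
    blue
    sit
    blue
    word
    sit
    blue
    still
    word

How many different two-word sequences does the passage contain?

35 tokens → 34 bigram windows in total.
Repeated bigrams (each contributes count−1 duplicates):
  blue still: 3
  still blue: 3
  word still: 3
  write word: 3
  sit blue: 2
  still still: 2
  still word: 2
  word sit: 2
  … (1 more repeated)
13 duplicate windows → 34 − 13 = 21 distinct.

21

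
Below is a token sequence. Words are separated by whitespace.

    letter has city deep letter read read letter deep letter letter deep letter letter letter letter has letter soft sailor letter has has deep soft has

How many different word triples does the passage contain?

21

26 tokens → 24 trigram windows in total.
Repeated trigrams (each contributes count−1 duplicates):
  deep letter letter: 2
  letter deep letter: 2
  letter letter letter: 2
3 duplicate windows → 24 − 3 = 21 distinct.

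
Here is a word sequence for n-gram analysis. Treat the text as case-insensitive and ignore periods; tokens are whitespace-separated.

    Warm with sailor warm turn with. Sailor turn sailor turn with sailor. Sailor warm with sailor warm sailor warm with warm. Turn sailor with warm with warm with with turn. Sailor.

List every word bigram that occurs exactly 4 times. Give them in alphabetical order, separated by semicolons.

Bigram counts meeting the condition (exactly 4 times):
  sailor warm: 4
  with sailor: 4

sailor warm; with sailor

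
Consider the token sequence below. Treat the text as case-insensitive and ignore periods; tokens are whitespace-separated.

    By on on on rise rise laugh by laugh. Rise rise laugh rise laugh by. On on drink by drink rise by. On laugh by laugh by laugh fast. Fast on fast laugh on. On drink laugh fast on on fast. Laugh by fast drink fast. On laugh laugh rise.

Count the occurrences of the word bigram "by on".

3

Scanning the 49 overlapping bigram windows for "by on":
  position 1–2: by on
  position 15–16: by on
  position 22–23: by on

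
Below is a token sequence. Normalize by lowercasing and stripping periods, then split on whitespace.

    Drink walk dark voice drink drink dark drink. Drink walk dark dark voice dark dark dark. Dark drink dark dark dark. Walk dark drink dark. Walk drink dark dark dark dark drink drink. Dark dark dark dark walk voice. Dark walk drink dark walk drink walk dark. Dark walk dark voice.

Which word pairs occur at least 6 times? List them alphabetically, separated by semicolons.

dark dark; dark walk; drink dark

Bigram counts meeting the condition (at least 6 times):
  dark dark: 13
  dark walk: 6
  drink dark: 6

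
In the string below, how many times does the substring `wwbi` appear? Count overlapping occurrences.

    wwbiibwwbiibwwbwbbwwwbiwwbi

4

Sliding a length-4 window over the 27 characters (24 positions):
  position 1–4: wwbi
  position 7–10: wwbi
  position 20–23: wwbi
  position 24–27: wwbi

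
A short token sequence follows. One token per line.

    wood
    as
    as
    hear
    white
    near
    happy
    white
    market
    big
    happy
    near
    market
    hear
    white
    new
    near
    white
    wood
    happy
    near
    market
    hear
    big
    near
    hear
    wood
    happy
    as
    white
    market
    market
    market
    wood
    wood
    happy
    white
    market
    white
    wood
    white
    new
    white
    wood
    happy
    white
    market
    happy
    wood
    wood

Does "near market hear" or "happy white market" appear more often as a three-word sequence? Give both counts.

"happy white market" (3 vs 2)

"near market hear": 2 occurrences
"happy white market": 3 occurrences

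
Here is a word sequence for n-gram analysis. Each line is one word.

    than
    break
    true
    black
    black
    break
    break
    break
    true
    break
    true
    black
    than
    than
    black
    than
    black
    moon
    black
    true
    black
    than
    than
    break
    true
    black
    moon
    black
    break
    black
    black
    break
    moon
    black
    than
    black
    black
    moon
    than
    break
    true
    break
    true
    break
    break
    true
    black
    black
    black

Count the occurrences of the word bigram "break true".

Scanning the 48 overlapping bigram windows for "break true":
  position 2–3: break true
  position 8–9: break true
  position 10–11: break true
  position 24–25: break true
  position 40–41: break true
  position 42–43: break true
  position 45–46: break true

7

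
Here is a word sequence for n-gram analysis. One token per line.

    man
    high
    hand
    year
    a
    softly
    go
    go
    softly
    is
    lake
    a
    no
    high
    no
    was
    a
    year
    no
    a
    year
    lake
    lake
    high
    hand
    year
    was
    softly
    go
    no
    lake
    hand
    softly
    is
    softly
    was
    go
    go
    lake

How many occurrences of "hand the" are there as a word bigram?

Scanning the 38 overlapping bigram windows for "hand the":
  (none found)

0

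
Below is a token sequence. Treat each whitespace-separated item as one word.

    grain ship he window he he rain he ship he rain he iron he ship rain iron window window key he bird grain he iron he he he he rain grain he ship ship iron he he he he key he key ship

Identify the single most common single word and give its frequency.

"he", 19 times

Unigram frequencies (highest first):
  he: 19
  ship: 6
  rain: 4
  iron: 4
  grain: 3
  window: 3
  … (2 more, each ≤ 3)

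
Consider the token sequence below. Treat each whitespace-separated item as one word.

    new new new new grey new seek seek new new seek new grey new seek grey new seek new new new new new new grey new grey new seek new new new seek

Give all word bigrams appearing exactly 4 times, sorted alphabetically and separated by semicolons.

new grey; seek new

Bigram counts meeting the condition (exactly 4 times):
  new grey: 4
  seek new: 4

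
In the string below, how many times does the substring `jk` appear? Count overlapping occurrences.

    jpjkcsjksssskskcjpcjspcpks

2

Sliding a length-2 window over the 26 characters (25 positions):
  position 3–4: jk
  position 7–8: jk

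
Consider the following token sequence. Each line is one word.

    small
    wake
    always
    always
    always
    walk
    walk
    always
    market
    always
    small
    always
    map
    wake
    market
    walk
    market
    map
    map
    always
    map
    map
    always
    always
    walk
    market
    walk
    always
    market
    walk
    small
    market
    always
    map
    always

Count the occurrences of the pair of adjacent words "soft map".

Scanning the 34 overlapping bigram windows for "soft map":
  (none found)

0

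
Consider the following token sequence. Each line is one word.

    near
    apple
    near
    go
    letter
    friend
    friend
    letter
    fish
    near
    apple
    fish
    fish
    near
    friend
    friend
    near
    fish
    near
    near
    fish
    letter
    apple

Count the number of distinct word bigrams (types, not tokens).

23 tokens → 22 bigram windows in total.
Repeated bigrams (each contributes count−1 duplicates):
  fish near: 3
  friend friend: 2
  near apple: 2
  near fish: 2
5 duplicate windows → 22 − 5 = 17 distinct.

17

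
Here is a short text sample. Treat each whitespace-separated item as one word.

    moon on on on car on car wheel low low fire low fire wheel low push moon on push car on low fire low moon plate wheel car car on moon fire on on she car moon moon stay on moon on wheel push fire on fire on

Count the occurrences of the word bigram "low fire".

Scanning the 47 overlapping bigram windows for "low fire":
  position 10–11: low fire
  position 12–13: low fire
  position 22–23: low fire

3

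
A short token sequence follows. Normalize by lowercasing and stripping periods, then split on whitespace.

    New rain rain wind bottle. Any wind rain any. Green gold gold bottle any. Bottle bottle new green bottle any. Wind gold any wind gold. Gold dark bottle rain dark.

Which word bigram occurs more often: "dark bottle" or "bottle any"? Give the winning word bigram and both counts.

"bottle any" (3 vs 1)

"dark bottle": 1 occurrence
"bottle any": 3 occurrences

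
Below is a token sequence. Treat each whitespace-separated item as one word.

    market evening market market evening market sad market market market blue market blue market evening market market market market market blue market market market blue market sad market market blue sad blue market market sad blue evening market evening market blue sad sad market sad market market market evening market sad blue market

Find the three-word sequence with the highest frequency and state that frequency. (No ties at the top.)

"market market market", 6 times

Trigram frequencies (highest first):
  market market market: 6
  market evening market: 5
  market market blue: 4
  market blue market: 4
  market sad market: 3
  sad market market: 3
  … (19 more, each ≤ 2)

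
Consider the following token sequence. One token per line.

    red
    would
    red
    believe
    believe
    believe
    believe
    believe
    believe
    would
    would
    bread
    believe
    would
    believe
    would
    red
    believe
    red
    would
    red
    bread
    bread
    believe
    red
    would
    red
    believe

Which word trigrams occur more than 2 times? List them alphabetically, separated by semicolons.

Trigram counts meeting the condition (more than 2 times):
  believe believe believe: 4
  red would red: 3
  would red believe: 3

believe believe believe; red would red; would red believe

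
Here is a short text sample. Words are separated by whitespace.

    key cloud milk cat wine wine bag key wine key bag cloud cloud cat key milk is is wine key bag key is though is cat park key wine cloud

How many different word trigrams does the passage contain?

30 tokens → 28 trigram windows in total.
Repeated trigrams (each contributes count−1 duplicates):
  wine key bag: 2
1 duplicate windows → 28 − 1 = 27 distinct.

27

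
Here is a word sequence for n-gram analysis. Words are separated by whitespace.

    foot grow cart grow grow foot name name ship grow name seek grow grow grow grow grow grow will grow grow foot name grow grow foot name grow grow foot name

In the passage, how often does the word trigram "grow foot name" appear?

4

Scanning the 29 overlapping trigram windows for "grow foot name":
  position 5–7: grow foot name
  position 21–23: grow foot name
  position 25–27: grow foot name
  position 29–31: grow foot name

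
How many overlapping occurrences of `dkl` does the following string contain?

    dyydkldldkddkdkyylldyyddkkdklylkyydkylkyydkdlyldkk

2

Sliding a length-3 window over the 50 characters (48 positions):
  position 4–6: dkl
  position 27–29: dkl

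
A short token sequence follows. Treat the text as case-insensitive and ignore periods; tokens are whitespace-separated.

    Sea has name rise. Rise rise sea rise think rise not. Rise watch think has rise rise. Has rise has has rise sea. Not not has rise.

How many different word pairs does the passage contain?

27 tokens → 26 bigram windows in total.
Repeated bigrams (each contributes count−1 duplicates):
  has rise: 4
  rise rise: 3
  rise has: 2
  rise sea: 2
7 duplicate windows → 26 − 7 = 19 distinct.

19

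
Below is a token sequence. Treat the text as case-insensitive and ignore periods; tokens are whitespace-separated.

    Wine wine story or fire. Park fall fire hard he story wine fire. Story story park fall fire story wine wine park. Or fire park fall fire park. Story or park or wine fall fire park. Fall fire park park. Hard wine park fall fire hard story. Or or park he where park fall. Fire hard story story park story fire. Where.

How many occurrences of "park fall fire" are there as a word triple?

Scanning the 60 overlapping trigram windows for "park fall fire":
  position 6–8: park fall fire
  position 16–18: park fall fire
  position 25–27: park fall fire
  position 36–38: park fall fire
  position 43–45: park fall fire
  position 53–55: park fall fire

6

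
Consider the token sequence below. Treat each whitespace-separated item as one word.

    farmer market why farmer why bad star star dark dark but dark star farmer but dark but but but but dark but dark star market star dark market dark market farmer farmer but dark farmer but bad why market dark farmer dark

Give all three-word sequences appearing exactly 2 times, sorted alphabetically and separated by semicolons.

Trigram counts meeting the condition (exactly 2 times):
  but but but: 2
  but dark but: 2
  but dark star: 2
  dark but dark: 2
  farmer but dark: 2

but but but; but dark but; but dark star; dark but dark; farmer but dark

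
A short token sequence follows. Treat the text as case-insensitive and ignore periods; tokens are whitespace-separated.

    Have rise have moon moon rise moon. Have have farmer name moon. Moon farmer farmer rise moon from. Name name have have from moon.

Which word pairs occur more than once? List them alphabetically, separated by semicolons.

have have; moon moon; rise moon

Bigram counts meeting the condition (more than once):
  have have: 2
  moon moon: 2
  rise moon: 2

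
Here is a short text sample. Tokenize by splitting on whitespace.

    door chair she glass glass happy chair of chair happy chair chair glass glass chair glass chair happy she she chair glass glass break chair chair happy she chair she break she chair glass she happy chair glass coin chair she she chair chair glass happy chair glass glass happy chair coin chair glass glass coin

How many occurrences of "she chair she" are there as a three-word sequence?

Scanning the 54 overlapping trigram windows for "she chair she":
  position 28–30: she chair she

1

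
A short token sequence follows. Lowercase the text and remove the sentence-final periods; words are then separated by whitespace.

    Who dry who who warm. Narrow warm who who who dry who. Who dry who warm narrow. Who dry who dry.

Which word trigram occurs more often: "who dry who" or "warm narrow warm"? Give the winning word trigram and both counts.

"who dry who": 4 occurrences
"warm narrow warm": 1 occurrence

"who dry who" (4 vs 1)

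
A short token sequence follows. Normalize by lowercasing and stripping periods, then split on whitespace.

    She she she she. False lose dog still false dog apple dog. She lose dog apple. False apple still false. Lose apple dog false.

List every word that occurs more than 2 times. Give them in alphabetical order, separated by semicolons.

Unigram counts meeting the condition (more than 2 times):
  apple: 4
  dog: 5
  false: 5
  lose: 3
  she: 5

apple; dog; false; lose; she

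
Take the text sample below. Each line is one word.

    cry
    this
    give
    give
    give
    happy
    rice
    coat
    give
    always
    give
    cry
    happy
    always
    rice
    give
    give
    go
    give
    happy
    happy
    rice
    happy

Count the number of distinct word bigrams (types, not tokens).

18

23 tokens → 22 bigram windows in total.
Repeated bigrams (each contributes count−1 duplicates):
  give give: 3
  give happy: 2
  happy rice: 2
4 duplicate windows → 22 − 4 = 18 distinct.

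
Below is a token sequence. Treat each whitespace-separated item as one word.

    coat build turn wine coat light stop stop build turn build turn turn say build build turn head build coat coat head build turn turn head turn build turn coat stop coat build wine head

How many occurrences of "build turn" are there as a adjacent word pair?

Scanning the 34 overlapping bigram windows for "build turn":
  position 2–3: build turn
  position 9–10: build turn
  position 11–12: build turn
  position 16–17: build turn
  position 23–24: build turn
  position 28–29: build turn

6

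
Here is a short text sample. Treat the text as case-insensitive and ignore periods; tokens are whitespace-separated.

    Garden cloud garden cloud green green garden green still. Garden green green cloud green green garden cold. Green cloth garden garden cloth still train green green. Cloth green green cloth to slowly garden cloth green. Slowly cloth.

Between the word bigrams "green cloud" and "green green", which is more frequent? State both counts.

"green green" (5 vs 1)

"green cloud": 1 occurrence
"green green": 5 occurrences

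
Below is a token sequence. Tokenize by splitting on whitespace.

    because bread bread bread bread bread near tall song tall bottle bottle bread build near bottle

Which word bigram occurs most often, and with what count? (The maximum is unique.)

"bread bread", 4 times

Bigram frequencies (highest first):
  bread bread: 4
  because bread: 1
  bread near: 1
  near tall: 1
  tall song: 1
  song tall: 1
  … (6 more, each ≤ 1)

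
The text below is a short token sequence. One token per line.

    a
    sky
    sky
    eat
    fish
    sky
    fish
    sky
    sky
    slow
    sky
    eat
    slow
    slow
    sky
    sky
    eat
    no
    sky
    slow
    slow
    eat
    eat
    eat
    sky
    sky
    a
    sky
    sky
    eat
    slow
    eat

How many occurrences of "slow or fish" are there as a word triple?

0

Scanning the 30 overlapping trigram windows for "slow or fish":
  (none found)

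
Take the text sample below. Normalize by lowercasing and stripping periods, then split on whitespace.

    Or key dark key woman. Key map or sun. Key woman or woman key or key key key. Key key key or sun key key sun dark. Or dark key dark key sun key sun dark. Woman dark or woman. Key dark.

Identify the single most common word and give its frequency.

"key", 17 times

Unigram frequencies (highest first):
  key: 17
  or: 7
  dark: 7
  woman: 5
  sun: 5
  map: 1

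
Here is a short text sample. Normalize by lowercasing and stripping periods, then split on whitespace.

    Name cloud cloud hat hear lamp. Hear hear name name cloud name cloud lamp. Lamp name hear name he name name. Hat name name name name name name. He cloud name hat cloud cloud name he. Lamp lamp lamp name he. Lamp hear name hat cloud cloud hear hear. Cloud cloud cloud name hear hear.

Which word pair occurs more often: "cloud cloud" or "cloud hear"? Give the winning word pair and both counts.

"cloud cloud" (5 vs 1)

"cloud cloud": 5 occurrences
"cloud hear": 1 occurrence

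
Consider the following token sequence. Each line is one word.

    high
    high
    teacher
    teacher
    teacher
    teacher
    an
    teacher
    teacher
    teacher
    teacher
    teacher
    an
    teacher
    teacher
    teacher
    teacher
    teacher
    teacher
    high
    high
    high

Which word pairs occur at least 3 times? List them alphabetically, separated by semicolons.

high high; teacher teacher

Bigram counts meeting the condition (at least 3 times):
  high high: 3
  teacher teacher: 12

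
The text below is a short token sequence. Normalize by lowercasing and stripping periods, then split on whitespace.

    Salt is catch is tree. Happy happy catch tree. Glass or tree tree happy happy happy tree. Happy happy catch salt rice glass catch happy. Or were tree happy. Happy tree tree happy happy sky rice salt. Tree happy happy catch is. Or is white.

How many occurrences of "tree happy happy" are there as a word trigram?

6

Scanning the 43 overlapping trigram windows for "tree happy happy":
  position 5–7: tree happy happy
  position 13–15: tree happy happy
  position 17–19: tree happy happy
  position 28–30: tree happy happy
  position 32–34: tree happy happy
  position 38–40: tree happy happy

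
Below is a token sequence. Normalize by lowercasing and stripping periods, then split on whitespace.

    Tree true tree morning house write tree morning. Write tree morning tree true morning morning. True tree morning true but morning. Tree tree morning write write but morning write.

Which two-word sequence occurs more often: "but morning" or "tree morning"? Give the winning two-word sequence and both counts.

"but morning": 2 occurrences
"tree morning": 5 occurrences

"tree morning" (5 vs 2)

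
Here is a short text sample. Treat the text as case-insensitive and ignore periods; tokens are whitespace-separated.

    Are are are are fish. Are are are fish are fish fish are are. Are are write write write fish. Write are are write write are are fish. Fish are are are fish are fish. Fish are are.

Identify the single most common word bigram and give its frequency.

Bigram frequencies (highest first):
  are are: 13
  are fish: 6
  fish are: 6
  fish fish: 3
  write write: 3
  are write: 2
  … (3 more, each ≤ 2)

"are are", 13 times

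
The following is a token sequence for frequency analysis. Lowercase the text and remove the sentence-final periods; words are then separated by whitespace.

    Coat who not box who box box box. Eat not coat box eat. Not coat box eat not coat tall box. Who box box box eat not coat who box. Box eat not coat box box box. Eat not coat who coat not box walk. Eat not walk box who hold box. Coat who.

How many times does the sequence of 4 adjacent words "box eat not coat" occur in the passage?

Scanning the 51 overlapping 4-gram windows for "box eat not coat":
  position 8–11: box eat not coat
  position 12–15: box eat not coat
  position 16–19: box eat not coat
  position 25–28: box eat not coat
  position 31–34: box eat not coat
  position 37–40: box eat not coat

6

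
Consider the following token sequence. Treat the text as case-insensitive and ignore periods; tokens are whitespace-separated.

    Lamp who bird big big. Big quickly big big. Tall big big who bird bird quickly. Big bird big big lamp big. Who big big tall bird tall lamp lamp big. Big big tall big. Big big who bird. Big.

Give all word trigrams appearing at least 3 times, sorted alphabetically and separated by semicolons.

big big big; big big tall

Trigram counts meeting the condition (at least 3 times):
  big big big: 3
  big big tall: 3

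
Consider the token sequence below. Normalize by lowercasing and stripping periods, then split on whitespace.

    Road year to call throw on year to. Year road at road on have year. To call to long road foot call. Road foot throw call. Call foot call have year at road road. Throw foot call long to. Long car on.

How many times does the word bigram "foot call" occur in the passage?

Scanning the 41 overlapping bigram windows for "foot call":
  position 21–22: foot call
  position 28–29: foot call
  position 36–37: foot call

3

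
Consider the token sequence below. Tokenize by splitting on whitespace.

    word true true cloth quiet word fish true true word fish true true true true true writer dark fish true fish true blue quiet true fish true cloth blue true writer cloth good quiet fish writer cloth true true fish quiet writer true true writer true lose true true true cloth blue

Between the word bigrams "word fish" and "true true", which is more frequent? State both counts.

"word fish": 2 occurrences
"true true": 10 occurrences

"true true" (10 vs 2)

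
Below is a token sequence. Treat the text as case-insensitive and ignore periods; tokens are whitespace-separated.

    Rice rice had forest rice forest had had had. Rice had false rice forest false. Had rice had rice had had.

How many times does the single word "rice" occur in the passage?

7

Scanning the 21 tokens for "rice":
  position 1: rice
  position 2: rice
  position 5: rice
  position 10: rice
  position 13: rice
  position 17: rice
  position 19: rice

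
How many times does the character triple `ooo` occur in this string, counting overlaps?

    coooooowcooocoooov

7

Sliding a length-3 window over the 18 characters (16 positions):
  position 2–4: ooo
  position 3–5: ooo
  position 4–6: ooo
  position 5–7: ooo
  position 10–12: ooo
  position 14–16: ooo
  position 15–17: ooo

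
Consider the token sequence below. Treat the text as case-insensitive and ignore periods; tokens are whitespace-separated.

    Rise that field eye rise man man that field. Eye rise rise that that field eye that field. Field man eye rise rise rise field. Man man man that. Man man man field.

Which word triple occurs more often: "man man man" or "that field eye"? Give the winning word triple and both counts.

"that field eye" (3 vs 2)

"man man man": 2 occurrences
"that field eye": 3 occurrences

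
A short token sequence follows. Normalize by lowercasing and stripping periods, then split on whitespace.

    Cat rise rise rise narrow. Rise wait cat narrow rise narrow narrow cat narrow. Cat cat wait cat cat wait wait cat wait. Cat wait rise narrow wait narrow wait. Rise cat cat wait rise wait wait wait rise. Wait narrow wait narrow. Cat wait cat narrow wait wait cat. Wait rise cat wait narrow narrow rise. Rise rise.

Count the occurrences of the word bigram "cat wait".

8

Scanning the 58 overlapping bigram windows for "cat wait":
  position 16–17: cat wait
  position 19–20: cat wait
  position 22–23: cat wait
  position 24–25: cat wait
  position 33–34: cat wait
  position 44–45: cat wait
  position 50–51: cat wait
  position 53–54: cat wait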